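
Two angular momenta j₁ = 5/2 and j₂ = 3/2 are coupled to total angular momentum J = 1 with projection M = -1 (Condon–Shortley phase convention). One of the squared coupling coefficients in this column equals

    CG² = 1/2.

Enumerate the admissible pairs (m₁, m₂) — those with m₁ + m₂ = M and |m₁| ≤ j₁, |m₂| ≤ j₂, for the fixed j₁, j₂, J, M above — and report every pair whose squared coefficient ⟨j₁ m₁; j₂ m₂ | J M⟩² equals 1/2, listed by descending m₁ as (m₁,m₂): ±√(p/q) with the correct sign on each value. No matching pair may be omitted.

Admissible pairs with m₁+m₂ = M = -1: (-5/2,3/2), (-3/2,1/2), (-1/2,-1/2), (1/2,-3/2)
  (m₁,m₂)=(1/2,-3/2): CG² = 1/20, CG = +√(1/20)
  (m₁,m₂)=(-1/2,-1/2): CG² = 3/20, CG = −√(3/20)
  (m₁,m₂)=(-3/2,1/2): CG² = 3/10, CG = +√(3/10)
  (m₁,m₂)=(-5/2,3/2): CG² = 1/2, CG = −√(1/2)   ← matches the target
Pairs with CG² = 1/2: (-5/2,3/2): −√(1/2)

(-5/2,3/2): −√(1/2)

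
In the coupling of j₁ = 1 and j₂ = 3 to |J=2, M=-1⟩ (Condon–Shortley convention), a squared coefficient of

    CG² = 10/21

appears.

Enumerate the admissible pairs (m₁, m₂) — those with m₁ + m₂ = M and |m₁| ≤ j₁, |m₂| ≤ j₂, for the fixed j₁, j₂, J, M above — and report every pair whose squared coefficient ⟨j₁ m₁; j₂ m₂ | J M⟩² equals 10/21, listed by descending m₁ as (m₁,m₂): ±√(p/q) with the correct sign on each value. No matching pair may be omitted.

Admissible pairs with m₁+m₂ = M = -1: (-1,0), (0,-1), (1,-2)
  (m₁,m₂)=(1,-2): CG² = 10/21, CG = +√(10/21)   ← matches the target
  (m₁,m₂)=(0,-1): CG² = 8/21, CG = −√(8/21)
  (m₁,m₂)=(-1,0): CG² = 1/7, CG = +√(1/7)
Pairs with CG² = 10/21: (1,-2): +√(10/21)

(1,-2): +√(10/21)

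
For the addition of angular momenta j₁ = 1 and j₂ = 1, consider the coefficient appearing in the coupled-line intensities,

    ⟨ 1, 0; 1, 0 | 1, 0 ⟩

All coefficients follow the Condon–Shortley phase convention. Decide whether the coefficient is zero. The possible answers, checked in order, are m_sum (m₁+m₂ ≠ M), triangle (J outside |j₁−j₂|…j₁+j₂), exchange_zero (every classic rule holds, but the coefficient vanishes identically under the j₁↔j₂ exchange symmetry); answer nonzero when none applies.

exchange_zero

m-sum: m₁+m₂ = 0+0 = 0, M = 0  ✓
triangle: |j₁−j₂| = 0 ≤ J = 1 ≤ j₁+j₂ = 2  ✓
exchange: j₁=j₂ and m₁=m₂, and (−1)^(j₁+j₂−J) = (−1)^1 = −1 forces ⟨j₁m₁;j₂m₂|JM⟩ = −⟨j₂m₂;j₁m₁|JM⟩ = −⟨j₁m₁;j₂m₂|JM⟩ ⇒ the coefficient vanishes identically
Racah sum check: Σ_k collapses to 0 ⇒ CG = 0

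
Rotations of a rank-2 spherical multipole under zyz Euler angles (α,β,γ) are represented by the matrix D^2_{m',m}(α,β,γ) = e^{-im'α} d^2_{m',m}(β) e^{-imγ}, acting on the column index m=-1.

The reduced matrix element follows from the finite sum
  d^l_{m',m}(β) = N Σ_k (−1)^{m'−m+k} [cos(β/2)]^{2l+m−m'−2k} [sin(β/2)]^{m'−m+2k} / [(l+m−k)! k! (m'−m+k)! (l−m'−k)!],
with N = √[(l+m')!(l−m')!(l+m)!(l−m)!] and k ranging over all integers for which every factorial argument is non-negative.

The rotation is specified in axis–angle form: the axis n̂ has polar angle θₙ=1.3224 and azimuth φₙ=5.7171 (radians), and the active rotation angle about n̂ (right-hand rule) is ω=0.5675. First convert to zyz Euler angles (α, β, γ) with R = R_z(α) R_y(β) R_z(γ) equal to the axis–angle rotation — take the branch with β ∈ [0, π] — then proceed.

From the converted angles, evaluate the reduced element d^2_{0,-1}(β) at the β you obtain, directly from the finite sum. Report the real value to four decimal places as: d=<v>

d=-0.5455

Axis–angle → zyz. n̂ = (sinθₙcosφₙ, sinθₙsinφₙ, cosθₙ) = (+0.818103, -0.519871, +0.245850), ω = 0.5675.
R = I cosω + sinω [n̂]ₓ + (1−cosω) n̂n̂ᵀ gives
  R = [+0.948161, -0.198819, -0.247916; +0.065482, +0.885612, -0.459786; +0.310972, +0.419717, +0.852722]
β = atan2(√(R₁₃²+R₂₃²), R₃₃) = 0.549622; α = atan2(R₂₃, R₁₃) mod 2π = 4.217876; γ = atan2(R₃₂, −R₃₁) mod 2π = 2.208454
d^2_{0,-1}(β=0.5496) via the finite sum:
c=cos(0.549622/2)=0.962476, s=sin(0.549622/2)=0.271365; N=√[2·2·1·6]=4.898979
k∈{0,1} keeps every argument non-negative
  k=0: (−1)^1·4.8990/(2)·0.9625^3·0.2714^1 = -0.592652
  k=1: (−1)^2·4.8990/(2)·0.9625^1·0.2714^3 = +0.047112
d^2_{0,-1}(0.5496) = -0.592652 +0.047112 = -0.545541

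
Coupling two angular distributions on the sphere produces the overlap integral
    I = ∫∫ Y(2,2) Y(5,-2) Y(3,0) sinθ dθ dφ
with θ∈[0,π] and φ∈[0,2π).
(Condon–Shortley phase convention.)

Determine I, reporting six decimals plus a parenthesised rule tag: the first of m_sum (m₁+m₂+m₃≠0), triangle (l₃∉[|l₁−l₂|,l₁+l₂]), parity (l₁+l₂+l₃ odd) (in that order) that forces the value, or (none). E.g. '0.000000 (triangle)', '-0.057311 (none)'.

0.141758 (none)

m-sum 0 ✓  L=10 even ✓  3≤3≤7 ✓
Π(2lᵢ+1) = 5×11×7 = 385
triangle coeff Δ(2,5,3) = 1/2310
Σ_t [2,2]: t=2:+1/144 = 1/144
(3j)²=10/231 [(2 5 3; 0 0 0)], sign=-1
Σ_t [0,0]: t=0:+1/864 = 1/864
(3j)²=1/66 [(2 5 3; 2 -2 0)], sign=-1
⇒ 4πI² = 25/99
I = (+1)√(25/99/(4π)) = 0.14175797
No selection rule forces the value: the integral is nonzero (none).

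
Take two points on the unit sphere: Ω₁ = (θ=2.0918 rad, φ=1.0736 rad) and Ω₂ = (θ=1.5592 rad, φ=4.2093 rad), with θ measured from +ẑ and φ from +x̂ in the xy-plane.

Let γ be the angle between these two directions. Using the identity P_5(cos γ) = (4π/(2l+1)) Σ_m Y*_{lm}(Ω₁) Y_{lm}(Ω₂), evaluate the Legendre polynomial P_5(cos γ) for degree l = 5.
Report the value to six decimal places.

Addition theorem: P_5(cos γ) = (4π/11) Σ_m Y*_{lm}(Ω₁) Y_{lm}(Ω₂), m = −5…5:
  m=-5: (0.138872, -0.180565) × (-0.271903, -0.375956) = (-0.105644, -0.003114)  (running Σ = (-0.105644, -0.003114))
  m=-4: (0.167809, 0.377810) × (-0.007271, 0.015383) = (-0.007032, -0.000166)  (running Σ = (-0.112676, -0.003279))
  m=-3: (-0.276704, -0.021963) × (-0.344802, 0.021242) = (0.095875, 0.001695)  (running Σ = (-0.016802, -0.001584))
  m=-2: (-0.088791, 0.136593) × (0.010510, 0.016594) = (-0.003200, -0.000038)  (running Σ = (-0.020002, -0.001622))
  m=-1: (-0.156282, -0.287988) × (-0.154118, 0.280051) = (0.104737, 0.000617)  (running Σ = (0.084736, -0.001005))
  m=0: (-0.088728, -0.000000) × (0.020330, 0.000000) = (-0.001804, -0.000000)  (running Σ = (0.082932, -0.001005))
  m=1: (0.156282, -0.287988) × (0.154118, 0.280051) = (0.104737, -0.000617)  (running Σ = (0.187669, -0.001622))
  m=2: (-0.088791, -0.136593) × (0.010510, -0.016594) = (-0.003200, 0.000038)  (running Σ = (0.184469, -0.001584))
  m=3: (0.276704, -0.021963) × (0.344802, 0.021242) = (0.095875, -0.001695)  (running Σ = (0.280344, -0.003279))
  m=4: (0.167809, -0.377810) × (-0.007271, -0.015383) = (-0.007032, 0.000166)  (running Σ = (0.273312, -0.003114))
  m=5: (-0.138872, -0.180565) × (0.271903, -0.375956) = (-0.105644, 0.003114)  (running Σ = (0.167668, 0.000000))
Total Σ_m = (0.167668, 0.000000). Multiply by 1.142397: (0.191543, 0.000000). P_5(cos γ) = 0.191543

0.191543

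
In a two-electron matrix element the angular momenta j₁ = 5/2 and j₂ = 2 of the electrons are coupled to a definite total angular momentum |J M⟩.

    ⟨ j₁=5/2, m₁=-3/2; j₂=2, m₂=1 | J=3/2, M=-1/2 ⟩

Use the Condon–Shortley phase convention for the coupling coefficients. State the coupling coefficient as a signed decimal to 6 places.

+0.138013  (= +√(2/105))

j₁+j₂−J=3  J+j₁−j₂=2  J−j₁+j₂=1  j₁+j₂+J+1=7
(j₁±m₁, j₂±m₂, J±M) = (1,4,3,1,1,2)
P² = 96/35
sum k=2..3:
  [2] +1/4 = 1/4
  [3] −1/6 = -1/6
S = 1/12
C² = P²·S² = 2/105 ; C = +0.138013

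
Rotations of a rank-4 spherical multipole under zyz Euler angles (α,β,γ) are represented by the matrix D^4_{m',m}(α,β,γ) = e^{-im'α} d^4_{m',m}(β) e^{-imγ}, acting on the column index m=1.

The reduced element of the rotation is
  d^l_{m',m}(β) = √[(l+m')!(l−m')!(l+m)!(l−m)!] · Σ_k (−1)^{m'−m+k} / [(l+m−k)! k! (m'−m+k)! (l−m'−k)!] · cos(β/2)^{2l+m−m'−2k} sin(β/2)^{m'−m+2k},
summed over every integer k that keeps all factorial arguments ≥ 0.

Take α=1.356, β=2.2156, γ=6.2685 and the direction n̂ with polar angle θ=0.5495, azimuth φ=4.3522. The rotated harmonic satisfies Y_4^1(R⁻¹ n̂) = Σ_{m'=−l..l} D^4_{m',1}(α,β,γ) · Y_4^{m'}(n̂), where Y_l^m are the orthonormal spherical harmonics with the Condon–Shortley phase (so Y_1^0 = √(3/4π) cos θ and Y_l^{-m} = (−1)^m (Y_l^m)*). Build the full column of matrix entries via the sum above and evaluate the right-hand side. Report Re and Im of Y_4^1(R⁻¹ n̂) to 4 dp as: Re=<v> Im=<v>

Re=-0.4882 Im=0.0921

Need the full column D^4_{m',1} for m'=−4..4 at α=1.3560, β=2.2156, γ=6.2685.
cos(β/2)=0.446631, sin(β/2)=0.894718
d^4_{-4,1}: single k=5 term ⇒ +0.382272;  D = +0.253869-0.285801i
d^4_{-3,1}: k∈[4..5] ⇒ +0.337334 -0.812243 = -0.474909;  D = +0.279676+0.383822i
d^4_{-2,1}: k∈[3..5] ⇒ +0.180019 -1.083638 +0.869740 = -0.033880;  D = +0.031005-0.013657i
d^4_{-1,1}: k∈[2..5] ⇒ +0.063543 -0.765001 +1.534994 -0.410668 = +0.422869;  D = +0.084057+0.414430i
d^4_{0,1}: k∈[1..4] ⇒ +0.014185 -0.341562 +1.370706 -0.916786 = +0.126544;  D = +0.126530+0.001858i
d^4_{1,1}: k∈[0..3] ⇒ +0.001583 -0.095314 +0.765001 -1.023330 = -0.352059;  D = -0.080084+0.342830i
d^4_{2,1}: k∈[0..2] ⇒ -0.013458 +0.270028 -0.722425 = -0.465855;  D = +0.420630+0.200227i
d^4_{3,1}: k∈[0..1] ⇒ +0.050435 -0.337334 = -0.286898;  D = +0.175692-0.226810i
d^4_{4,1}: single k=0 term ⇒ -0.095257;  D = -0.061142-0.073045i
Y_4^{m'}(θ=0.5495,φ=4.3522) and Σ D·Y over m':
  (+0.2539-0.2858i)·(+0.0043+0.0326i)  (+0.2797+0.3838i)·(+0.1341-0.0716i)  (+0.0310-0.0137i)·(-0.2805-0.2462i)  (+0.0841+0.4144i)·(-0.1553+0.4122i)  (+0.1265+0.0019i)·(-0.0324+0.0000i)  (-0.0801+0.3428i)·(+0.1553+0.4122i)  (+0.4206+0.2002i)·(-0.2805+0.2462i)  (+0.1757-0.2268i)·(-0.1341-0.0716i)  (-0.0611-0.0730i)·(+0.0043-0.0326i)
Y_4^1(R⁻¹ n̂) = -0.488162+0.092123i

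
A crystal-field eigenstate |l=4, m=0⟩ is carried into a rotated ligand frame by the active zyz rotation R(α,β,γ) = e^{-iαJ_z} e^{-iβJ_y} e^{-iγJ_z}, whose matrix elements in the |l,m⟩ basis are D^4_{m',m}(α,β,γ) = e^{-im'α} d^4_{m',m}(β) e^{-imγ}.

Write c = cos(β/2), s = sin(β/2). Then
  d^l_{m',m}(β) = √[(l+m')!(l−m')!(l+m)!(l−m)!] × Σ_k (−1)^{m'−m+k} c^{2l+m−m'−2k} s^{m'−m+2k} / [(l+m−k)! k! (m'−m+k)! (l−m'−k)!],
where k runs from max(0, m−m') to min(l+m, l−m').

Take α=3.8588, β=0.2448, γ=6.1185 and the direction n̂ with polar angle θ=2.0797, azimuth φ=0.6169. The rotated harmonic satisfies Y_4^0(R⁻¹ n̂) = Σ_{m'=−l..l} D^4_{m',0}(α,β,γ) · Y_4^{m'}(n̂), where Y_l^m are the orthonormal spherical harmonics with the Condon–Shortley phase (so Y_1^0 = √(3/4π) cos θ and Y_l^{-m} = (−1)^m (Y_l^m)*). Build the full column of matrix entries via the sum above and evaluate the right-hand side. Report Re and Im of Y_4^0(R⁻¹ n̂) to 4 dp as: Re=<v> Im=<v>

Re=-0.3573 Im=0.0000

Need the full column D^4_{m',0} for m'=−4..4 at α=3.8588, β=0.2448, γ=6.1185.
cos(β/2)=0.992518, sin(β/2)=0.122095
d^4_{-4,0}: single k=4 term ⇒ +0.001804;  D = -0.001738+0.000486i
d^4_{-3,0}: k∈[3..4] ⇒ +0.020742 -0.000314 = +0.020428;  D = +0.011209-0.017078i
d^4_{-2,0}: k∈[2..4] ⇒ +0.135190 -0.005455 +0.000031 = +0.129766;  D = +0.017643+0.128561i
d^4_{-1,0}: k∈[1..4] ⇒ +0.518062 -0.047038 +0.000712 -0.000002 = +0.471734;  D = -0.355520-0.310062i
d^4_{0,0}: k∈[0..4] ⇒ +0.941692 -0.228005 +0.007763 -0.000052 +0.000000 = +0.721398;  D = +0.721398+0.000000i
d^4_{1,0}: k∈[0..3] ⇒ -0.518062 +0.047038 -0.000712 +0.000002 = -0.471734;  D = +0.355520-0.310062i
d^4_{2,0}: k∈[0..2] ⇒ +0.135190 -0.005455 +0.000031 = +0.129766;  D = +0.017643-0.128561i
d^4_{3,0}: k∈[0..1] ⇒ -0.020742 +0.000314 = -0.020428;  D = -0.011209-0.017078i
d^4_{4,0}: single k=0 term ⇒ +0.001804;  D = -0.001738-0.000486i
Y_4^{m'}(θ=2.0797,φ=0.6169) and Σ D·Y over m':
  (-0.0017+0.0005i)·(-0.2011-0.1606i)  (+0.0112-0.0171i)·(+0.1122+0.3903i)  (+0.0176+0.1286i)·(+0.0558-0.1593i)  (-0.3555-0.3101i)·(+0.2197-0.1558i)  (+0.7214+0.0000i)·(-0.2274+0.0000i)  (+0.3555-0.3101i)·(-0.2197-0.1558i)  (+0.0176-0.1286i)·(+0.0558+0.1593i)  (-0.0112-0.0171i)·(-0.1122+0.3903i)  (-0.0017-0.0005i)·(-0.2011+0.1606i)
Y_4^0(R⁻¹ n̂) = -0.357262+0.000000i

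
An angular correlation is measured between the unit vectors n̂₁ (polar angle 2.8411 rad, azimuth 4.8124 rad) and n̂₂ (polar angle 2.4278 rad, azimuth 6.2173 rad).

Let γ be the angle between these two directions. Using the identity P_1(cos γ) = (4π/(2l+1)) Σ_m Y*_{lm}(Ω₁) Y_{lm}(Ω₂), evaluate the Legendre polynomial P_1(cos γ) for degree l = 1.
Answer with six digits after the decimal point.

Term-by-term m-sum for l=1 (normalisation 4π/3 = 4.188790):
  term(m=-1) = (0.003820, -0.022814)   from Y*(Ω₁)=(0.010210, -0.101752), Y(Ω₂)=(0.225706, 0.014892)
  term(m=+0) = (0.172368, 0.000000)   from Y*(Ω₁)=(-0.466709, -0.000000), Y(Ω₂)=(-0.369327, 0.000000)
  term(m=+1) = (0.003820, 0.022814)   from Y*(Ω₁)=(-0.010210, -0.101752), Y(Ω₂)=(-0.225706, 0.014892)
Σ over m = (0.180008, 0.000000); ×(4π/3) → (0.754015, 0.000000). Real part: 0.754015

0.754015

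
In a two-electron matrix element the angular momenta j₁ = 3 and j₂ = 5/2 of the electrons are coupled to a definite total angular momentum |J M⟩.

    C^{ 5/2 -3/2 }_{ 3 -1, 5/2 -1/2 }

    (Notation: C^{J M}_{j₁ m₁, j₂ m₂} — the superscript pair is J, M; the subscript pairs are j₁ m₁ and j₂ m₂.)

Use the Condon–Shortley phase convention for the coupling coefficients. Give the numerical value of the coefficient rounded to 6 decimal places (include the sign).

j₁+j₂−J=3  J+j₁−j₂=3  J−j₁+j₂=2  j₁+j₂+J+1=9
(j₁±m₁, j₂±m₂, J±M) = (2,4,2,3,1,4)
P² = 576/35
sum k=1..2:
  [1] −1/12 = -1/12
  [2] +1/8 = 1/8
S = 1/24
C² = P²·S² = 1/35 ; C = +0.169031

+√(1/35) = +0.169031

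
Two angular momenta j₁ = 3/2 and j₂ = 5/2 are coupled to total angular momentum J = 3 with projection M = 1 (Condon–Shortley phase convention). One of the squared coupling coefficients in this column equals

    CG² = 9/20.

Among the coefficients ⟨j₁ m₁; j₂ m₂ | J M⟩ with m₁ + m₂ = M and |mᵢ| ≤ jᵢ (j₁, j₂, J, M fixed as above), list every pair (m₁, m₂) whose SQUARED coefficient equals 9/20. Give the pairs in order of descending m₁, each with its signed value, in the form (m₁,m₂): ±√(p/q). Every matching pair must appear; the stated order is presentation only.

Admissible pairs with m₁+m₂ = M = 1: (-3/2,5/2), (-1/2,3/2), (1/2,1/2), (3/2,-1/2)
  (m₁,m₂)=(3/2,-1/2): CG² = 9/20, CG = +√(9/20)   ← matches the target
  (m₁,m₂)=(1/2,1/2): CG² = 1/60, CG = +√(1/60)
  (m₁,m₂)=(-1/2,3/2): CG² = 49/120, CG = −√(49/120)
  (m₁,m₂)=(-3/2,5/2): CG² = 1/8, CG = −√(1/8)
Pairs with CG² = 9/20: (3/2,-1/2): +√(9/20)

(3/2,-1/2): +√(9/20)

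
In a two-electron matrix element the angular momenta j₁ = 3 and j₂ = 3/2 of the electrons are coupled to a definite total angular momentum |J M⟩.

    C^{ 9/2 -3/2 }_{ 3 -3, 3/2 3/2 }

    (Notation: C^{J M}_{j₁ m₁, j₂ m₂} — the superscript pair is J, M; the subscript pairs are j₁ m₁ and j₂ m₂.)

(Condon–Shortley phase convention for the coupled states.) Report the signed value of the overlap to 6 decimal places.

+0.109109

triangle: 0!*6!*3!/10! = 4320/3628800
(j±m)!: 0!*6!*3!*0!*3!*6! = 18662400
prefactor² = (2J+1)*Δ*N² = 1555200/7
  k=0: +1/(0!*0!*6!*3!*0!*0!) = 1/4320
Σ = 1/4320  ⇒  CG² = 1555200/7*(1/4320)² = 1/84
CG = +√(1/84) = +0.109109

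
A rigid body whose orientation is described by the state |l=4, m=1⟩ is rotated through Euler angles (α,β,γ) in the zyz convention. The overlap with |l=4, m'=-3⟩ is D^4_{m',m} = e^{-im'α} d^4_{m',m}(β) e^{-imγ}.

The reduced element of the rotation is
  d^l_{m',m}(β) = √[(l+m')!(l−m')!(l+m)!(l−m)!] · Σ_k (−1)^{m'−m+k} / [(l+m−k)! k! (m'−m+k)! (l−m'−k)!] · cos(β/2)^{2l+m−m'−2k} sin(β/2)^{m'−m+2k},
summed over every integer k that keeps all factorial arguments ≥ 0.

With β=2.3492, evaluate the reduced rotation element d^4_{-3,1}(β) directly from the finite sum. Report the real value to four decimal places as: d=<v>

d=-0.5162

d^4_{-3,1}(β=2.3492) via the finite sum:
c=cos(2.349200/2)=0.385912, s=sin(2.349200/2)=0.922536; N=√[1·5040·120·6]=1904.940944
k∈{4,5} keeps every argument non-negative
  k=4: (−1)^0·1904.9409/(144)·0.3859^4·0.9225^4 = +0.212523
  k=5: (−1)^1·1904.9409/(240)·0.3859^2·0.9225^6 = -0.728695
d^4_{-3,1}(2.3492) = +0.212523 -0.728695 = -0.516172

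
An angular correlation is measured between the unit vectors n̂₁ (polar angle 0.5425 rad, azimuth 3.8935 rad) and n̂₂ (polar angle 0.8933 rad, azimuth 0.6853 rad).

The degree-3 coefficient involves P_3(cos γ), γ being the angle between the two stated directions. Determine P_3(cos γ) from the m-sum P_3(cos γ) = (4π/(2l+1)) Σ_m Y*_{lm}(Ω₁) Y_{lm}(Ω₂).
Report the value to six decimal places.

-0.197001

Expand P_3 via completeness: Σ_{m} conj(Y_{3,m}) at Ω₁ times Y_{3,m} at Ω₂ —
  term(m=-3) = (-0.011105, -0.002249)   from Y*(Ω₁)=(0.036321, -0.044466), Y(Ω₂)=(-0.092021, -0.174575)
  term(m=-2) = (0.089924, 0.012051)   from Y*(Ω₁)=(0.015615, 0.232769), Y(Ω₂)=(0.077338, -0.381135)
  term(m=-1) = (-0.107864, -0.007195)   from Y*(Ω₁)=(-0.325051, -0.303976), Y(Ω₂)=(0.188066, -0.153737)
  term(m=+0) = (-0.051649, 0.000000)   from Y*(Ω₁)=(0.213261, -0.000000), Y(Ω₂)=(-0.242188, 0.000000)
  term(m=+1) = (-0.107864, 0.007195)   from Y*(Ω₁)=(0.325051, -0.303976), Y(Ω₂)=(-0.188066, -0.153737)
  term(m=+2) = (0.089924, -0.012051)   from Y*(Ω₁)=(0.015615, -0.232769), Y(Ω₂)=(0.077338, 0.381135)
  term(m=+3) = (-0.011105, 0.002249)   from Y*(Ω₁)=(-0.036321, -0.044466), Y(Ω₂)=(0.092021, -0.174575)
Σ over m = (-0.109738, 0.000000); ×(4π/7) → (-0.197001, 0.000000). Real part: -0.197001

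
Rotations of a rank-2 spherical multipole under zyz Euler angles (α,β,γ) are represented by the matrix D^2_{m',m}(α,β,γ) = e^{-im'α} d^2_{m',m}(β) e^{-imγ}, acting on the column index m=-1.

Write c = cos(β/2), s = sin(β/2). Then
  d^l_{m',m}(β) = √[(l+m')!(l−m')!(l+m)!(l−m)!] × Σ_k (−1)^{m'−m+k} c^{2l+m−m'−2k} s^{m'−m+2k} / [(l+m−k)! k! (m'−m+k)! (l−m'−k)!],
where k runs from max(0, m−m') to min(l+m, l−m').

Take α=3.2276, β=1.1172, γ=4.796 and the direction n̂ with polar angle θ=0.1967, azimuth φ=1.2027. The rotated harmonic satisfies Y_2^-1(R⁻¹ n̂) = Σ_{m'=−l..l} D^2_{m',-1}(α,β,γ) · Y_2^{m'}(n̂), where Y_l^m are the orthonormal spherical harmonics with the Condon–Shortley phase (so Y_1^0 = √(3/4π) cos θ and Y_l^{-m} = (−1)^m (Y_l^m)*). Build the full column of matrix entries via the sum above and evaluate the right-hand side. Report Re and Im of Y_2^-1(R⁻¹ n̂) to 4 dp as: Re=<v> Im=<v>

Re=0.0268 Im=0.2536

Need the full column D^2_{m',-1} for m'=−2..2 at α=3.2276, β=1.1172, γ=4.7960.
cos(β/2)=0.847998, sin(β/2)=0.530000
d^2_{-2,-1}: single k=1 term ⇒ +0.646383;  D = +0.163438-0.625379i
d^2_{-1,-1}: k∈[0..1] ⇒ +0.517106 -0.605985 = -0.088879;  D = +0.015003-0.087604i
d^2_{0,-1}: k∈[0..1] ⇒ -0.791654 +0.309241 = -0.482413;  D = -0.040288+0.480728i
d^2_{1,-1}: k∈[0..1] ⇒ +0.605985 -0.078905 = +0.527080;  D = +0.001263+0.527079i
d^2_{2,-1}: single k=0 term ⇒ -0.252494;  D = +0.022292+0.251508i
Y_2^{m'}(θ=0.1967,φ=1.2027) and Σ D·Y over m':
  (+0.1634-0.6254i)·(-0.0109-0.0099i)  (+0.0150-0.0876i)·(+0.0533-0.1382i)  (-0.0403+0.4807i)·(+0.5946+0.0000i)  (+0.0013+0.5271i)·(-0.0533-0.1382i)  (+0.0223+0.2515i)·(-0.0109+0.0099i)
Y_2^-1(R⁻¹ n̂) = +0.026772+0.253553i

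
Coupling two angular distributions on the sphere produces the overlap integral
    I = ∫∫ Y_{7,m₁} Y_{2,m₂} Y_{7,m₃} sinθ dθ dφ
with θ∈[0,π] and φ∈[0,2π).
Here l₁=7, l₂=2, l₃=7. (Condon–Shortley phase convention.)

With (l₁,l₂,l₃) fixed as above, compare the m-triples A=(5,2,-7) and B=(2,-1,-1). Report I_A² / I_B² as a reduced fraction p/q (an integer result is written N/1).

Same 7,2,7: normalisation and zero-m 3j drop out of the ratio.
A: Δ: 2! 12! 2! / 17! → 1/185640; sum: t=2:+1/1916006400 = 1/1916006400; 3j²(7 2 7; 5 2 -7) = Δ·Π!·Σ² = 1/340  (sign +1)
B: Δ: 2! 12! 2! / 17! → 1/185640; sum: t=0:+1/1209600 t=1:−1/1935360 = 1/3225600; 3j²(7 2 7; 2 -1 -1) = Δ·Π!·Σ² = 243/61880  (sign +1)
I_A²/I_B² = (1/340)/(243/61880) = 182/243

182/243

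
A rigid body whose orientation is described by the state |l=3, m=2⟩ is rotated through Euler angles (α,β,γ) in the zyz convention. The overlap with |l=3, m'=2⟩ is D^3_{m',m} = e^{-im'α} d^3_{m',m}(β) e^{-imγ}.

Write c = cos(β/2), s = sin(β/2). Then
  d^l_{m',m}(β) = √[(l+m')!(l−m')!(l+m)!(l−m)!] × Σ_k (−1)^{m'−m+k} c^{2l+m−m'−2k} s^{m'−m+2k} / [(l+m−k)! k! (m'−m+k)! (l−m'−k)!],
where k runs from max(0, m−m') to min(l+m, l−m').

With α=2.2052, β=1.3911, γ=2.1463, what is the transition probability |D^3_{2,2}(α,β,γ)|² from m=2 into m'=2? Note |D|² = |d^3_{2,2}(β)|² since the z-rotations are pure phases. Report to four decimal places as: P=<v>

D^3_{2,2}(2.2052,1.3911,2.1463) = e^{-i·2·2.2052}·d^3_{2,2}(1.3911)·e^{-i·2·2.1463}. Compute d first:
With c≡cos(β/2)=0.767701 and s≡sin(β/2)=0.640808, N=[120·1·120·1]^{1/2}=120.000000
The bounds max(0,m−m')=0 and min(l+m,l−m')=1 give 2 terms
  k=0: (−1)^0·120.0000/(120)·0.7677^6·0.6408^0 = +0.204717
  k=1: (−1)^1·120.0000/(24)·0.7677^4·0.6408^2 = -0.713173
d^3_{2,2}(1.3911) = +0.204717 -0.713173 = -0.508456
|D^3_{2,2}|² = |d^3_{2,2}(β)|² = (-0.508456)² = 0.258527 (the z-rotation phases have unit modulus)

P=0.2585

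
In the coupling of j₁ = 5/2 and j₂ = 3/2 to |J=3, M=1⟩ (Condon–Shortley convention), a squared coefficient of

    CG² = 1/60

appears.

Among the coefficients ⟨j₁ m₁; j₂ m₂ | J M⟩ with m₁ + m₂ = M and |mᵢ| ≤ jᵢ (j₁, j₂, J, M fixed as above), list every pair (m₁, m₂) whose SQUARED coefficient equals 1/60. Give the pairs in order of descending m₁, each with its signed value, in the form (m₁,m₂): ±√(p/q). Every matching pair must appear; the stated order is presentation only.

(1/2,1/2): −√(1/60)

Admissible pairs with m₁+m₂ = M = 1: (-1/2,3/2), (1/2,1/2), (3/2,-1/2), (5/2,-3/2)
  (m₁,m₂)=(5/2,-3/2): CG² = 1/8, CG = +√(1/8)
  (m₁,m₂)=(3/2,-1/2): CG² = 49/120, CG = +√(49/120)
  (m₁,m₂)=(1/2,1/2): CG² = 1/60, CG = −√(1/60)   ← matches the target
  (m₁,m₂)=(-1/2,3/2): CG² = 9/20, CG = −√(9/20)
Pairs with CG² = 1/60: (1/2,1/2): −√(1/60)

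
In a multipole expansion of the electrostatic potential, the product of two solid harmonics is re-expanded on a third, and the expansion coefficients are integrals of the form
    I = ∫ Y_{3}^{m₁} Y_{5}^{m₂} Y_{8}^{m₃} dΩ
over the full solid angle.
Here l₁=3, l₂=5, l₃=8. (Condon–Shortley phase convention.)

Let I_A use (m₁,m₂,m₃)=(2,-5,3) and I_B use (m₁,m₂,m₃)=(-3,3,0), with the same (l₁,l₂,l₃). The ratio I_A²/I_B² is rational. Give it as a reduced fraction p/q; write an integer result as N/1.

l's match ⇒ only the (l;m) 3-j factors differ between A and B.
A: triangle coeff Δ(3,5,8) = 1/136136; Σ_t [0,0]: t=0:+1/435456000 = 1/435456000; (3j)²=1/12376 [(3 5 8; 2 -5 3)], sign=-1
B: triangle coeff Δ(3,5,8) = 1/136136; Σ_t [0,0]: t=0:+1/58060800 = 1/58060800; (3j)²=1/4862 [(3 5 8; -3 3 0)], sign=+1
I_A²/I_B² = (1/12376)/(1/4862) = 11/28

11/28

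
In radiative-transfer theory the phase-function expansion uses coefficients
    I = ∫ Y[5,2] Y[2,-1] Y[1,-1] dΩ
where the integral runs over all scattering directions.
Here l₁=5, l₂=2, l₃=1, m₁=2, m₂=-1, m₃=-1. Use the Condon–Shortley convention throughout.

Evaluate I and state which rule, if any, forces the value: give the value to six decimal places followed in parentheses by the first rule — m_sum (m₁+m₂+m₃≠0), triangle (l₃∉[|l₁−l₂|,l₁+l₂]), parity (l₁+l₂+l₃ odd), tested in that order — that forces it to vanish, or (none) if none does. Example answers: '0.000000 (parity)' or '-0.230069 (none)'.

|5−2|≤1≤5+2 violated ⇒ I = 0

0.000000 (triangle)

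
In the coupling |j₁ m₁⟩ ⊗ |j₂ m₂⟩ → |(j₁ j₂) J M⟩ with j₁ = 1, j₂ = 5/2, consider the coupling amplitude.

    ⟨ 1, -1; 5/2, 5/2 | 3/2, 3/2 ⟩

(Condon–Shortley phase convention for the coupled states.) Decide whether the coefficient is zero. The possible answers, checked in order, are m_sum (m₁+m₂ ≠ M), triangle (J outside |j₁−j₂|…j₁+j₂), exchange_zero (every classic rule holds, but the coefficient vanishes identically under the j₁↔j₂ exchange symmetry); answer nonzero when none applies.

m-sum: m₁+m₂ = -1+5/2 = 3/2, M = 3/2  ✓
triangle: |j₁−j₂| = 3/2 ≤ J = 3/2 ≤ j₁+j₂ = 7/2  ✓
exchange: j₁≠j₂ or m₁≠m₂ — the exchange symmetry imposes no constraint here
value check: CG = +√(2/3) = +0.816497 ≠ 0

nonzero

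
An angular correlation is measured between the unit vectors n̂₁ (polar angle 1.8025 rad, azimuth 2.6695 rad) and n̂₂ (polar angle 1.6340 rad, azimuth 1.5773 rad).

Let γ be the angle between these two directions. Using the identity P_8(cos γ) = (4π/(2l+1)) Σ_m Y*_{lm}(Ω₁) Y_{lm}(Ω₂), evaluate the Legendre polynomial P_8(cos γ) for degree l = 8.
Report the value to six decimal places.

-0.169664

Addition theorem: P_8(cos γ) = (4π/17) Σ_m Y*_{lm}(Ω₁) Y_{lm}(Ω₂), m = −8…8:
  term(m=-8) = -0.162737+0.133542i   from Y*(Ω₁)=-0.334077+0.246225i, Y(Ω₂)=+0.506567-0.026380i
  term(m=-7) = +0.010415+0.049205i   from Y*(Ω₁)=-0.386477+0.063582i, Y(Ω₂)=-0.005844-0.128279i
  term(m=-6) = +0.022536+0.006238i   from Y*(Ω₁)=+0.063705+0.020339i, Y(Ω₂)=+0.349406-0.013641i
  term(m=-5) = +0.036657-0.039458i   from Y*(Ω₁)=+0.255812+0.253638i, Y(Ω₂)=-0.004861-0.149426i
  term(m=-4) = +0.005860+0.016379i   from Y*(Ω₁)=+0.018039+0.054878i, Y(Ω₂)=+0.301034-0.007833i
  term(m=-3) = -0.050577-0.006870i   from Y*(Ω₁)=+0.049448-0.317460i, Y(Ω₂)=-0.003099-0.158835i
  term(m=-2) = +0.017887-0.025397i   from Y*(Ω₁)=+0.065128-0.089964i, Y(Ω₂)=+0.279672-0.003638i
  term(m=-1) = +0.022440+0.043251i   from Y*(Ω₁)=-0.266691+0.136173i, Y(Ω₂)=-0.001058-0.162718i
  term(m=+0) = -0.034488-0.000000i   from Y*(Ω₁)=-0.126164-0.000000i, Y(Ω₂)=+0.273356+0.000000i
  term(m=+1) = +0.022440-0.043251i   from Y*(Ω₁)=+0.266691+0.136173i, Y(Ω₂)=+0.001058-0.162718i
  term(m=+2) = +0.017887+0.025397i   from Y*(Ω₁)=+0.065128+0.089964i, Y(Ω₂)=+0.279672+0.003638i
  term(m=+3) = -0.050577+0.006870i   from Y*(Ω₁)=-0.049448-0.317460i, Y(Ω₂)=+0.003099-0.158835i
  term(m=+4) = +0.005860-0.016379i   from Y*(Ω₁)=+0.018039-0.054878i, Y(Ω₂)=+0.301034+0.007833i
  term(m=+5) = +0.036657+0.039458i   from Y*(Ω₁)=-0.255812+0.253638i, Y(Ω₂)=+0.004861-0.149426i
  term(m=+6) = +0.022536-0.006238i   from Y*(Ω₁)=+0.063705-0.020339i, Y(Ω₂)=+0.349406+0.013641i
  term(m=+7) = +0.010415-0.049205i   from Y*(Ω₁)=+0.386477+0.063582i, Y(Ω₂)=+0.005844-0.128279i
  term(m=+8) = -0.162737-0.133542i   from Y*(Ω₁)=-0.334077-0.246225i, Y(Ω₂)=+0.506567+0.026380i
Accumulated sum -0.229524+0.000000i; after 4π/(2l+1) scaling, -0.169664+0.000000i ⇒ P_8 = -0.169664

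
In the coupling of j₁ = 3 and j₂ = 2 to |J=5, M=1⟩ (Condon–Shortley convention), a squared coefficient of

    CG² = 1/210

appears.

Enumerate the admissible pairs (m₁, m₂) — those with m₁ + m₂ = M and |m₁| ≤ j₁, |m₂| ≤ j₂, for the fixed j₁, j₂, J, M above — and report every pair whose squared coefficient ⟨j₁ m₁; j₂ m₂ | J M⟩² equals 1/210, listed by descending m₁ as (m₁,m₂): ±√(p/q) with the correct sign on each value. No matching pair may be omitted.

Admissible pairs with m₁+m₂ = M = 1: (-1,2), (0,1), (1,0), (2,-1), (3,-2)
  (m₁,m₂)=(3,-2): CG² = 1/210, CG = +√(1/210)   ← matches the target
  (m₁,m₂)=(2,-1): CG² = 4/35, CG = +√(4/35)
  (m₁,m₂)=(1,0): CG² = 3/7, CG = +√(3/7)
  (m₁,m₂)=(0,1): CG² = 8/21, CG = +√(8/21)
  (m₁,m₂)=(-1,2): CG² = 1/14, CG = +√(1/14)
Pairs with CG² = 1/210: (3,-2): +√(1/210)

(3,-2): +√(1/210)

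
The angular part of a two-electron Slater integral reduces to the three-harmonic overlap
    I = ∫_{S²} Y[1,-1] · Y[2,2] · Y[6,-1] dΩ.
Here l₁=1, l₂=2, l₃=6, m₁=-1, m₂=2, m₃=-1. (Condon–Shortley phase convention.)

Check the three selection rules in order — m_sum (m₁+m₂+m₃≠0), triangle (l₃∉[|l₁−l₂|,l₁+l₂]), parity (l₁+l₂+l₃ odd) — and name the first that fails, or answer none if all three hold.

triangle

azimuthal sum: -1 + 2 − 1 = 0  ✓
l₃ must lie in [1,3]; have l₃=6  ✗
L = 1 + 2 + 6 = 9 (odd)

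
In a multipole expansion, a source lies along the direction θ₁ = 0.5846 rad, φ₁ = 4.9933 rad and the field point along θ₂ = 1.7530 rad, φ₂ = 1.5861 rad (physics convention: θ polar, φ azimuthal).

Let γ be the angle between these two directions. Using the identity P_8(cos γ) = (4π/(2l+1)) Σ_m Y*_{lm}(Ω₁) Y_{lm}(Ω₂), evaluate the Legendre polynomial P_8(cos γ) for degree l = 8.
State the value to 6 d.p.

Summing Y*_{l m}(θ₁,φ₁)·Y_{l m}(θ₂,φ₂) over m ∈ [−8, 8]; prefactor 4π/(2·8+1) = 0.739198:
  term(m=-8) = -0.001052+0.001701i   from Y*(Ω₁)=-0.002776+0.003458i, Y(Ω₂)=+0.447623-0.055078i
  term(m=-7) = -0.002534+0.008541i   from Y*(Ω₁)=-0.024734-0.010329i, Y(Ω₂)=-0.035539-0.330476i
  term(m=-6) = +0.000396-0.017329i   from Y*(Ω₁)=+0.011475-0.099631i, Y(Ω₂)=+0.172103-0.015847i
  term(m=-5) = -0.021076-0.085104i   from Y*(Ω₁)=+0.254406-0.042687i, Y(Ω₂)=-0.025981-0.338882i
  term(m=-4) = +0.015016+0.026948i   from Y*(Ω₁)=+0.194769+0.406152i, Y(Ω₂)=+0.068358-0.004190i
  term(m=-3) = +0.106579+0.109042i   from Y*(Ω₁)=-0.345491+0.307983i, Y(Ω₂)=-0.015120-0.329093i
  term(m=-2) = -0.001537-0.000903i   from Y*(Ω₁)=-0.073682-0.046382i, Y(Ω₂)=+0.020461-0.000626i
  term(m=-1) = +0.119979+0.032639i   from Y*(Ω₁)=-0.107155+0.371368i, Y(Ω₂)=-0.004923-0.321654i
  term(m=+0) = -0.001389-0.000000i   from Y*(Ω₁)=-0.223515-0.000000i, Y(Ω₂)=+0.006214+0.000000i
  term(m=+1) = +0.119979-0.032639i   from Y*(Ω₁)=+0.107155+0.371368i, Y(Ω₂)=+0.004923-0.321654i
  term(m=+2) = -0.001537+0.000903i   from Y*(Ω₁)=-0.073682+0.046382i, Y(Ω₂)=+0.020461+0.000626i
  term(m=+3) = +0.106579-0.109042i   from Y*(Ω₁)=+0.345491+0.307983i, Y(Ω₂)=+0.015120-0.329093i
  term(m=+4) = +0.015016-0.026948i   from Y*(Ω₁)=+0.194769-0.406152i, Y(Ω₂)=+0.068358+0.004190i
  term(m=+5) = -0.021076+0.085104i   from Y*(Ω₁)=-0.254406-0.042687i, Y(Ω₂)=+0.025981-0.338882i
  term(m=+6) = +0.000396+0.017329i   from Y*(Ω₁)=+0.011475+0.099631i, Y(Ω₂)=+0.172103+0.015847i
  term(m=+7) = -0.002534-0.008541i   from Y*(Ω₁)=+0.024734-0.010329i, Y(Ω₂)=+0.035539-0.330476i
  term(m=+8) = -0.001052-0.001701i   from Y*(Ω₁)=-0.002776-0.003458i, Y(Ω₂)=+0.447623+0.055078i
Σ over m = +0.430153-0.000000i; ×(4π/17) → +0.317968-0.000000i. Real part: 0.317968

0.317968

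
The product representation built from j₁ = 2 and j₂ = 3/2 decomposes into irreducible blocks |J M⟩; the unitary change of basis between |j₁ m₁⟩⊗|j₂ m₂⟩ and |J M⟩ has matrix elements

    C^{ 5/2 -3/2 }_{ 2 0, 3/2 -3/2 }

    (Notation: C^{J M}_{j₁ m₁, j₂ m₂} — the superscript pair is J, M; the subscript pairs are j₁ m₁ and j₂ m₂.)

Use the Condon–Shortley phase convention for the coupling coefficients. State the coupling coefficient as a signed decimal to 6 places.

√[6·1!3!2!/7! · 2!2!0!3!1!4!] = √(288/35)
  +(−1)^0/∏(0,1,2,0,1,2)! = 1/4  (running 1/4)
⟨..|..⟩ = √(288/35)·(1/4) = +0.717137

+0.717137  (= +√(18/35))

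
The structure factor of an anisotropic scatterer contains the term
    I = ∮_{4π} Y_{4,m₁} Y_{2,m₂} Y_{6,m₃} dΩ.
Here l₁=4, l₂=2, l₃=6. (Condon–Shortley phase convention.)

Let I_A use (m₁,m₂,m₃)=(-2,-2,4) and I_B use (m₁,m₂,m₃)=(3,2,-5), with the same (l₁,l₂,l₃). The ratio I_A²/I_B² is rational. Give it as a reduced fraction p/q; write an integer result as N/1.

7/11

l's match ⇒ only the (l;m) 3-j factors differ between A and B.
A: triangle coeff Δ(4,2,6) = 1/6435; Σ_t [0,0]: t=0:+1/34560 = 1/34560; (3j)²=14/429 [(4 2 6; -2 -2 4)], sign=+1
B: triangle coeff Δ(4,2,6) = 1/6435; Σ_t [0,0]: t=0:+1/120960 = 1/120960; (3j)²=2/39 [(4 2 6; 3 2 -5)], sign=-1
I_A²/I_B² = (14/429)/(2/39) = 7/11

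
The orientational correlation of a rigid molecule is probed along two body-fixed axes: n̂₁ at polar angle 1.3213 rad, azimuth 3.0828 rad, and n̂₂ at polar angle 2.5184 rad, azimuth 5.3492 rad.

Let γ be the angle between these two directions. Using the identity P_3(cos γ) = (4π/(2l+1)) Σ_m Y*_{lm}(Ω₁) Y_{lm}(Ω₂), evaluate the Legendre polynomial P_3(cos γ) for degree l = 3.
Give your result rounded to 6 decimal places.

0.398420

Summing Y*_{l m}(θ₁,φ₁)·Y_{l m}(θ₂,φ₂) over m ∈ [−3, 3]; prefactor 4π/(2·3+1) = 1.795196:
  m=-3: (-0.373766+0.066616i) × (-0.078206+0.027632i) = +0.027390-0.015538i  (running Σ = +0.027390-0.015538i)
  m=-2: (+0.235323-0.027799i) × (+0.082773-0.270285i) = +0.011965-0.065905i  (running Σ = +0.039355-0.081443i)
  m=-1: (+0.217330-0.012792i) × (+0.257615+0.348317i) = +0.060443+0.072404i  (running Σ = +0.099798-0.009039i)
  m=0: (-0.248341-0.000000i) × (-0.089961+0.000000i) = +0.022341+0.000000i  (running Σ = +0.122139-0.009039i)
  m=1: (-0.217330-0.012792i) × (-0.257615+0.348317i) = +0.060443-0.072404i  (running Σ = +0.182582-0.081443i)
  m=2: (+0.235323+0.027799i) × (+0.082773+0.270285i) = +0.011965+0.065905i  (running Σ = +0.194547-0.015538i)
  m=3: (+0.373766+0.066616i) × (+0.078206+0.027632i) = +0.027390+0.015538i  (running Σ = +0.221937+0.000000i)
Σ over m = +0.221937+0.000000i; ×(4π/7) → +0.398420+0.000000i. Real part: 0.398420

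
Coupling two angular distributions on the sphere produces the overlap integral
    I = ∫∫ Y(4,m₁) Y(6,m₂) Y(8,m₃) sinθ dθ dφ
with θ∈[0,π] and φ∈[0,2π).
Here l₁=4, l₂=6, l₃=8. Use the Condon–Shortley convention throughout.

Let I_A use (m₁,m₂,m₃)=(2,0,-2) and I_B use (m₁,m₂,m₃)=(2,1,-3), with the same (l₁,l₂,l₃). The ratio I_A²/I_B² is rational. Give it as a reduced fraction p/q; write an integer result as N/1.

Same 4,6,8: normalisation and zero-m 3j drop out of the ratio.
A: Δ: 2! 6! 10! / 19! → 1/23279256; sum: t=0:+1/1658880 t=1:−1/1728000 t=2:+1/24883200 = 1/15552000; 3j²(4 6 8; 2 0 -2) = Δ·Π!·Σ² = 16/46189  (sign +1)
B: Δ: 2! 6! 10! / 19! → 1/23279256; sum: t=0:+1/2903040 t=1:−1/2073600 t=2:+1/20736000 = -13/145152000; 3j²(4 6 8; 2 1 -3) = Δ·Π!·Σ² = 13/9044  (sign +1)
I_A²/I_B² = (16/46189)/(13/9044) = 448/1859

448/1859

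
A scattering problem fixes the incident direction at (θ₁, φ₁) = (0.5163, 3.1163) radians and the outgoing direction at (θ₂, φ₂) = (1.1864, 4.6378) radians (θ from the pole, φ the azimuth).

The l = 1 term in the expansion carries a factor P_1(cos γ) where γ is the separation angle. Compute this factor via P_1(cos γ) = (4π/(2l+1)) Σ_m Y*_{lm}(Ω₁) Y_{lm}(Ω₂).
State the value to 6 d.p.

Addition theorem: P_1(cos γ) = (4π/3) Σ_m Y*_{lm}(Ω₁) Y_{lm}(Ω₂), m = −1…1:
  term(m=-1) = +0.002692-0.054560i   from Y*(Ω₁)=-0.170504+0.004313i, Y(Ω₂)=-0.023867+0.319391i
  term(m=+0) = +0.077855+0.000000i   from Y*(Ω₁)=+0.424914-0.000000i, Y(Ω₂)=+0.183226+0.000000i
  term(m=+1) = +0.002692+0.054560i   from Y*(Ω₁)=+0.170504+0.004313i, Y(Ω₂)=+0.023867+0.319391i
Total Σ_m = +0.083239+0.000000i. Multiply by 4.188790: +0.348670+0.000000i. P_1(cos γ) = 0.348670

0.348670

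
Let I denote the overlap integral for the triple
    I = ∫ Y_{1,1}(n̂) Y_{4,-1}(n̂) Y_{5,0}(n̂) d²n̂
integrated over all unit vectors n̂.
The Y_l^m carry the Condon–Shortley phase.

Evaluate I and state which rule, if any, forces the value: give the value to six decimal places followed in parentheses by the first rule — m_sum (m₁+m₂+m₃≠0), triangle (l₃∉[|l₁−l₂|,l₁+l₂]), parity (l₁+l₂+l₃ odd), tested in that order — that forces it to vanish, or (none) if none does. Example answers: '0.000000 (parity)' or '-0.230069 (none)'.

Checks pass: Σm=0; 10 even; l₃=5∈[3,5].
(2·1+1)(2·4+1)(2·5+1) = 297
Δ: 0! 2! 8! / 11! → 1/495
sum: t=0:+1/576 = 1/576
3j²(1 4 5; 0 0 0) = Δ·Π!·Σ² = 5/99  (sign -1)
sum: t=0:+1/1440 = 1/1440
3j²(1 4 5; 1 -1 0) = Δ·Π!·Σ² = 2/99  (sign -1)
combine: 4πI² = 297·5/99·2/99 = 10/33
take √, sign +1: I = 0.15528807
No selection rule forces the value: the integral is nonzero (none).

0.155288 (none)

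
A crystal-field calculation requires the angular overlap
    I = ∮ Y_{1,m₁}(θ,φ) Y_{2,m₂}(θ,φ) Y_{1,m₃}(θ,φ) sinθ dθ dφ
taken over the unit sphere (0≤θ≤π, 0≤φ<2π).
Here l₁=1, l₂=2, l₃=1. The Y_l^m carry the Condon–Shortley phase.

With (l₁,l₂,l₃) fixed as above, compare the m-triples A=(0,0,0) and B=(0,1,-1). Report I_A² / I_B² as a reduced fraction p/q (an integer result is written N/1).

Same 1,2,1: normalisation and zero-m 3j drop out of the ratio.
A: Δ: 2! 0! 2! / 5! → 1/30; sum: t=1:−1/1 = -1/1; 3j²(1 2 1; 0 0 0) = Δ·Π!·Σ² = 2/15  (sign +1)
B: Δ: 2! 0! 2! / 5! → 1/30; sum: t=1:−1/2 = -1/2; 3j²(1 2 1; 0 1 -1) = Δ·Π!·Σ² = 1/10  (sign -1)
I_A²/I_B² = (2/15)/(1/10) = 4/3

4/3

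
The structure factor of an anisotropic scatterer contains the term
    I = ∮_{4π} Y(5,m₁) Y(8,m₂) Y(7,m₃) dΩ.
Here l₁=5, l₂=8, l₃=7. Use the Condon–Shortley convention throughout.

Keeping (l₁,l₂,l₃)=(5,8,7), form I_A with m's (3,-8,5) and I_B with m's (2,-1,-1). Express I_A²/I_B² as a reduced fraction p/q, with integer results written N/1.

1573/640

Same 5,8,7: normalisation and zero-m 3j drop out of the ratio.
A: Δ: 6! 4! 10! / 21! → 1/814773960; sum: t=0:+1/10450944000 = 1/10450944000; 3j²(5 8 7; 3 -8 5) = Δ·Π!·Σ² = 88/4845  (sign +1)
B: Δ: 6! 4! 10! / 21! → 1/814773960; sum: t=0:+1/130636800 t=1:−1/8294400 t=2:+1/4147200 t=3:−1/14929920 = 1/16329600; 3j²(5 8 7; 2 -1 -1) = Δ·Π!·Σ² = 1024/138567  (sign +1)
I_A²/I_B² = (88/4845)/(1024/138567) = 1573/640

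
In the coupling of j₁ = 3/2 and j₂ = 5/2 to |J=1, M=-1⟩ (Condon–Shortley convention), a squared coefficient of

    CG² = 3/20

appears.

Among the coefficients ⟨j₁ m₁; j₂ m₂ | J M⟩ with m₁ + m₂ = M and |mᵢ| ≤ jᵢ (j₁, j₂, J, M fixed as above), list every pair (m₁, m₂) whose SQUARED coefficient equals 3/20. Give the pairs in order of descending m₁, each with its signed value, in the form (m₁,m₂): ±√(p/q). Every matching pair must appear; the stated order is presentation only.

Admissible pairs with m₁+m₂ = M = -1: (-3/2,1/2), (-1/2,-1/2), (1/2,-3/2), (3/2,-5/2)
  (m₁,m₂)=(3/2,-5/2): CG² = 1/2, CG = +√(1/2)
  (m₁,m₂)=(1/2,-3/2): CG² = 3/10, CG = −√(3/10)
  (m₁,m₂)=(-1/2,-1/2): CG² = 3/20, CG = +√(3/20)   ← matches the target
  (m₁,m₂)=(-3/2,1/2): CG² = 1/20, CG = −√(1/20)
Pairs with CG² = 3/20: (-1/2,-1/2): +√(3/20)

(-1/2,-1/2): +√(3/20)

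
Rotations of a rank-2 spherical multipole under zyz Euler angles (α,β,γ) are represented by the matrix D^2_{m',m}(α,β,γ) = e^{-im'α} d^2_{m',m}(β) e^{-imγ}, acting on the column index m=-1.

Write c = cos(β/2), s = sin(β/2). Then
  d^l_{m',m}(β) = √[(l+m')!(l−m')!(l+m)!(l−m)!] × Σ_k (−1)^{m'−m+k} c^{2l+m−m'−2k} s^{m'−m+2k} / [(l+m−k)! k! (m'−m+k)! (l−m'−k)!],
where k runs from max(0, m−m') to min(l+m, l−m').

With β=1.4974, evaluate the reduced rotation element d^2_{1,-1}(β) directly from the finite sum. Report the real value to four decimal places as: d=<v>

d^2_{1,-1}(β=1.4974) via the finite sum:
c=cos(1.497400/2)=0.732574, s=sin(1.497400/2)=0.680687; N=√[6·1·1·6]=6.000000
Admissible k: 0..1 (factorial args all ≥0)
  k=0: (−1)^2·6.0000/(2)·0.7326^2·0.6807^2 = +0.745967
  k=1: (−1)^3·6.0000/(6)·0.7326^0·0.6807^4 = -0.214679
d^2_{1,-1}(1.4974) = +0.745967 -0.214679 = +0.531288

d=0.5313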